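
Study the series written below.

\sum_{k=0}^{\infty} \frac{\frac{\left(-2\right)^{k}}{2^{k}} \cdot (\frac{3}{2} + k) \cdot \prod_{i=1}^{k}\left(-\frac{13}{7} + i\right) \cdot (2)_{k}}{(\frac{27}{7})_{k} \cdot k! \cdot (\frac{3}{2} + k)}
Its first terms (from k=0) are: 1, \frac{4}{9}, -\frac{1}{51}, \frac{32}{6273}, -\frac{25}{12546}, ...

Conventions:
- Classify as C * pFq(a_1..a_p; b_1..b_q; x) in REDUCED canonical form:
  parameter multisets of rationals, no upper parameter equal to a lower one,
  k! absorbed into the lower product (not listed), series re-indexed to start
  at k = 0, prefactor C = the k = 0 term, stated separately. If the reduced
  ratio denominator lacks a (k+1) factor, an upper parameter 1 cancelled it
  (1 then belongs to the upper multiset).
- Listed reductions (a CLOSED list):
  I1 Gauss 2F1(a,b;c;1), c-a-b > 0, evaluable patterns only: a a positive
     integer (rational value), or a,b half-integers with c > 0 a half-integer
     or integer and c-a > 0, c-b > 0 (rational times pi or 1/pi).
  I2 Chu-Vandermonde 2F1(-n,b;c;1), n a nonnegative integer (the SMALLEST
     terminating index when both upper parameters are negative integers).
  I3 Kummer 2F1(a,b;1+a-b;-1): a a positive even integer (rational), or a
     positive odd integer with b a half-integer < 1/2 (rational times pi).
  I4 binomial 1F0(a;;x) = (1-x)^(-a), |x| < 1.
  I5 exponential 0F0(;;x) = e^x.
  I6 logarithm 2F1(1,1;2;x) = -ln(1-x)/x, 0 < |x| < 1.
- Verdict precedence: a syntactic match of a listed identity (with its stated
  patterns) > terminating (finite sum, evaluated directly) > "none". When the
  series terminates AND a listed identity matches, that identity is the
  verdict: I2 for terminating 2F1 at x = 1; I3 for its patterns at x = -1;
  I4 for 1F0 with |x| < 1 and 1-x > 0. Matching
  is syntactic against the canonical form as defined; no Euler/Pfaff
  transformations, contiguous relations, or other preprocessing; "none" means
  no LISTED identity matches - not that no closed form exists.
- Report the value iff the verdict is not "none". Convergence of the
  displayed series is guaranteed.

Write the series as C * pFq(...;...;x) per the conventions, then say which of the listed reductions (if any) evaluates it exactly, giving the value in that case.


Classification (C = 1): 2F1 with upper {-\frac{6}{7}, 2}, lower {\frac{27}{7}}, argument x = -1. Verdict: Kummer (I3) matches (x = -1; c = \frac{27}{7} equals 1+a-b for upper {-\frac{6}{7}, 2}: listed pattern). Exact value: \frac{10}{7}.

The tell: t_0 being 1, striking the common factor k + 3/2 reduces the term (C = 1, x = -1).
Ratio: r(k) = -1 * (k-\frac{6}{7}) (k+2) / [(k+\frac{27}{7}) (k+1)] - rational in k, leading ratio -1; with t_0 = 1, classification follows.


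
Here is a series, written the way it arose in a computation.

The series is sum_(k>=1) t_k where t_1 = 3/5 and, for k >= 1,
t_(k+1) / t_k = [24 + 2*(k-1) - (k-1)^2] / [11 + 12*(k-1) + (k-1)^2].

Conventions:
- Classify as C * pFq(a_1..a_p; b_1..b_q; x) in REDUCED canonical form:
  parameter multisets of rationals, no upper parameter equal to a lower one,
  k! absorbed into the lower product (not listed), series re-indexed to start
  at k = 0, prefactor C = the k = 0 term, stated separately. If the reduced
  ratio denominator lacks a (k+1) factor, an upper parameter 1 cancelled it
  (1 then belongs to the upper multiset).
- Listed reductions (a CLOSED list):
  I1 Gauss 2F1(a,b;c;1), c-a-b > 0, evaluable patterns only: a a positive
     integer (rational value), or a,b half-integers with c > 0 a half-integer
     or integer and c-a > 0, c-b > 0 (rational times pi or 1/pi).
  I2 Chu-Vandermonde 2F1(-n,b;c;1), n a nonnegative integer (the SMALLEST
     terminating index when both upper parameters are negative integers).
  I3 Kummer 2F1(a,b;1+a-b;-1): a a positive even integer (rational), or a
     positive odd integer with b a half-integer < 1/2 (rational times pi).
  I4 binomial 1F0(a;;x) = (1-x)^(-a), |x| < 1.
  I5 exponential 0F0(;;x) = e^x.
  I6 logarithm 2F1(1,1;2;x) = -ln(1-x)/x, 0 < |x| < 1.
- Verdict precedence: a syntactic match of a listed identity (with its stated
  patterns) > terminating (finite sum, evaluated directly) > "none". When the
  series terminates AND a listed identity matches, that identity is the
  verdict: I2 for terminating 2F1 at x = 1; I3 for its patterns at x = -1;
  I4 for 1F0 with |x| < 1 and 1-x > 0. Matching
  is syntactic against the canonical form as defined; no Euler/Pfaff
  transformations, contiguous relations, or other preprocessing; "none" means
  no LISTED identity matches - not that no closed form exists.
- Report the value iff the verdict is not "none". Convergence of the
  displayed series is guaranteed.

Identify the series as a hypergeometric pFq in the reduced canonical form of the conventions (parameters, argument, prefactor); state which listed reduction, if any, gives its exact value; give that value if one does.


Prefactor 3/5, argument -1: 2F1 with upper {-6, 4} over lower {11}. Verdict: this is Kummer's theorem (I3) (x = -1; c = 11 equals 1+a-b for upper {-6, 4}: listed pattern). Sum: 9/2.

Key observation: t_0 being 3/5, factor the ratio over Q (prefactor 3/5): negated roots = parameters.
Ratio: r(k) = (-1) * (k-6) (k+4) / [(k+11) (k+1)] - rational; roots negated = parameters, x = (-1), C = 3/5.


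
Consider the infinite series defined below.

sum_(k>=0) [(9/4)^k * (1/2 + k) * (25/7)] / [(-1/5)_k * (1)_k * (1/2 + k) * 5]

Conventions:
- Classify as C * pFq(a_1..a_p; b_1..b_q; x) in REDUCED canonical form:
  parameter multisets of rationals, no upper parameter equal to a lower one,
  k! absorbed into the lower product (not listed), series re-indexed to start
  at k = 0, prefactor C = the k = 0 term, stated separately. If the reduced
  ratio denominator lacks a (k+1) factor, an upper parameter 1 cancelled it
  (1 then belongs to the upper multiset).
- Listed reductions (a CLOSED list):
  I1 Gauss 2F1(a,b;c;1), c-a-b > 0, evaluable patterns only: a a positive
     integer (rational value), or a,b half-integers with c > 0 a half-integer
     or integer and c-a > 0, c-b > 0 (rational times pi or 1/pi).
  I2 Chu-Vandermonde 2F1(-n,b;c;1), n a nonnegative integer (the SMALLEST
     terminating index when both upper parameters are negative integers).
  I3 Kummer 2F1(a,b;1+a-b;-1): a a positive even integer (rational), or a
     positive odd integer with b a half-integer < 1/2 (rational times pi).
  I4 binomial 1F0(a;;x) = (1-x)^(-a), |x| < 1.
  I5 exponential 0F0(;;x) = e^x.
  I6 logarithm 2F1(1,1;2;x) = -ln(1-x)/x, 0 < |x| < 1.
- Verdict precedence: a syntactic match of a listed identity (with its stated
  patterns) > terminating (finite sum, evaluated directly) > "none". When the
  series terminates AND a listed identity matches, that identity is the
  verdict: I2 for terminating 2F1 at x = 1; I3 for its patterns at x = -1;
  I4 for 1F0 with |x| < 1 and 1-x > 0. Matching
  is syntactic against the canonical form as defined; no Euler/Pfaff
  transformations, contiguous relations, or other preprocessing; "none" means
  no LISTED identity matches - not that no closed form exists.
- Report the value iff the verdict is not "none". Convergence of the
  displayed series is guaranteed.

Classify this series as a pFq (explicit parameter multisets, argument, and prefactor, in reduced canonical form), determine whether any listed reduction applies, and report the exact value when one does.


At argument 9/4: a 0F1 with upper {-}, lower {-1/5}, scaled by C = 5/7. Verdict: no listed reduction: x = 9/4 and upper {-} fail every I1-I6 pattern.

Key observation: t_0 = 5/7 here, and the constant factors (C = 5/7) combine into one prefactor.
Step ratio: r(k) = (9/4) * 1 / [(k-1/5) (k+1)] - poly over poly, x = (9/4) from leading terms; C = 5/7 at k = 0.


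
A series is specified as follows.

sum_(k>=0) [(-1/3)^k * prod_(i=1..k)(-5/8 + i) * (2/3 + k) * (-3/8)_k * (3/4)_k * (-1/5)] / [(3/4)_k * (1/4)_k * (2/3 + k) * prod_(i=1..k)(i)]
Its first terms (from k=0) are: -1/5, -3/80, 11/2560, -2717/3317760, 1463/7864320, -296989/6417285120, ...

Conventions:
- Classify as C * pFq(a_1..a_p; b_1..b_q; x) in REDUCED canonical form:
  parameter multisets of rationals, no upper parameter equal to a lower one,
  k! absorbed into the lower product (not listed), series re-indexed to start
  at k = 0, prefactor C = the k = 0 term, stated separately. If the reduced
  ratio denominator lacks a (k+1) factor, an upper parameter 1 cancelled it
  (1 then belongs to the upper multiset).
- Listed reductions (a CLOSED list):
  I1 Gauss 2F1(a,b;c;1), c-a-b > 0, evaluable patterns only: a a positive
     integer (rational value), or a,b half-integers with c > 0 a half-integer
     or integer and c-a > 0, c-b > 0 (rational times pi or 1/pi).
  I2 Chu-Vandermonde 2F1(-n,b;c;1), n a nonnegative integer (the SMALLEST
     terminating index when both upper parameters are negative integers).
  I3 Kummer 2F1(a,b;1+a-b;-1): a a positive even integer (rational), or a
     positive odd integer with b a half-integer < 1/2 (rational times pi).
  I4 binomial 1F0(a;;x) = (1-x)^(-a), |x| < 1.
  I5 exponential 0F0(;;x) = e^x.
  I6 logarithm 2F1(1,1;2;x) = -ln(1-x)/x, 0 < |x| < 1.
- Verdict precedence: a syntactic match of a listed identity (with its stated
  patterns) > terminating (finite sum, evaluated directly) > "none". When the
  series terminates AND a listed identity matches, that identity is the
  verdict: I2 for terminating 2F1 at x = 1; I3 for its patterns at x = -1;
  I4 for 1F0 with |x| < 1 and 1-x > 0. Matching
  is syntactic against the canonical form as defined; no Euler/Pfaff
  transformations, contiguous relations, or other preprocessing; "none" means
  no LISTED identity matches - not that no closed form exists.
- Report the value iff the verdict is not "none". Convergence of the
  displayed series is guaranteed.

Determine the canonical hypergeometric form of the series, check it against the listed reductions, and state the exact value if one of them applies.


x = -1/3 here; the reduced form reads 2F1, upper {-3/8, 3/8}, lower {1/4}, C = -1/5. Verdict: no listed reduction: x = -1/3 and upper {-3/8, 3/8} fail every I1-I6 pattern.

Structural cue: t_0 being -1/5, the running product (prefactor -1/5) telescopes to a rising factorial.
Adjacent-term ratio: r(k) = (-1/3) * (k-3/8) (k+3/8) / [(k+1/4) (k+1)] - poly over poly, x = (-1/3) from leading terms; C = -1/5 at k = 0.


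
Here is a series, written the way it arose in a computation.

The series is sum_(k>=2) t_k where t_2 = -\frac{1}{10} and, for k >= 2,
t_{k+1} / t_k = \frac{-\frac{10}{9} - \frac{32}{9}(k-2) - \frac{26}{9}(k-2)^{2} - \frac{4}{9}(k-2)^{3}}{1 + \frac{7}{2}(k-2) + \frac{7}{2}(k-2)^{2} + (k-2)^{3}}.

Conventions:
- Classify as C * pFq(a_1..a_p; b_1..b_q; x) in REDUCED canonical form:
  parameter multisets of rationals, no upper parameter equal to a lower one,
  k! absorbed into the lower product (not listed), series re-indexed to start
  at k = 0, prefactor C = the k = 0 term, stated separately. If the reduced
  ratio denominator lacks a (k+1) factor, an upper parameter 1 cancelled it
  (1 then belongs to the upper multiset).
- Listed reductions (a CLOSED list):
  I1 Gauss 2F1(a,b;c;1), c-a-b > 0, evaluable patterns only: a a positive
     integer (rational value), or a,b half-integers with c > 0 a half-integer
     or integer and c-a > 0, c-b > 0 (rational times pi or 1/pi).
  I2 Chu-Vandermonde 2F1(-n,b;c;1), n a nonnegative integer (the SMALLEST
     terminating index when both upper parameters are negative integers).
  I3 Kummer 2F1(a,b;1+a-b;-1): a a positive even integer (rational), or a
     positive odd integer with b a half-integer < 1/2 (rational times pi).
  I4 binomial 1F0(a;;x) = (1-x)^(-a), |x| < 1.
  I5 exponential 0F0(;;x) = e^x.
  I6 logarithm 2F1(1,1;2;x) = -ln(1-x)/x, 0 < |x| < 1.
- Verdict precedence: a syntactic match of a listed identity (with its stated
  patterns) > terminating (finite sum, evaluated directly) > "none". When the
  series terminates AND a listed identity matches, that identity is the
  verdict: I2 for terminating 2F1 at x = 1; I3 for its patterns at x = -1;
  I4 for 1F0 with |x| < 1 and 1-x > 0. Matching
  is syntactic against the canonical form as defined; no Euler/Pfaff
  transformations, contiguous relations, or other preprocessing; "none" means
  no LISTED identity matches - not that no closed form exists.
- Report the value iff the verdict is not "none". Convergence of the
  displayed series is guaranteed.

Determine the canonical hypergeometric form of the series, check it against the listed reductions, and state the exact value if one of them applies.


Canonical form: C = -\frac{1}{10} times 2F1 with upper {1, 5}, lower {2}, x = -\frac{4}{9}. Verdict: none here - no I1-I6 shape fits x = -\frac{4}{9} with lower {2}.

The tell: x = -\frac{4}{9} and roots of the ratio polynomials (C = -1/10, x = -4/9) are the negated parameters.
Term ratio: r(k) = -\frac{4}{9} * (k+1) (k+5) / [(k+2) (k+1)] - rational; roots negated = parameters, x = -\frac{4}{9}, C = -\frac{1}{10}.


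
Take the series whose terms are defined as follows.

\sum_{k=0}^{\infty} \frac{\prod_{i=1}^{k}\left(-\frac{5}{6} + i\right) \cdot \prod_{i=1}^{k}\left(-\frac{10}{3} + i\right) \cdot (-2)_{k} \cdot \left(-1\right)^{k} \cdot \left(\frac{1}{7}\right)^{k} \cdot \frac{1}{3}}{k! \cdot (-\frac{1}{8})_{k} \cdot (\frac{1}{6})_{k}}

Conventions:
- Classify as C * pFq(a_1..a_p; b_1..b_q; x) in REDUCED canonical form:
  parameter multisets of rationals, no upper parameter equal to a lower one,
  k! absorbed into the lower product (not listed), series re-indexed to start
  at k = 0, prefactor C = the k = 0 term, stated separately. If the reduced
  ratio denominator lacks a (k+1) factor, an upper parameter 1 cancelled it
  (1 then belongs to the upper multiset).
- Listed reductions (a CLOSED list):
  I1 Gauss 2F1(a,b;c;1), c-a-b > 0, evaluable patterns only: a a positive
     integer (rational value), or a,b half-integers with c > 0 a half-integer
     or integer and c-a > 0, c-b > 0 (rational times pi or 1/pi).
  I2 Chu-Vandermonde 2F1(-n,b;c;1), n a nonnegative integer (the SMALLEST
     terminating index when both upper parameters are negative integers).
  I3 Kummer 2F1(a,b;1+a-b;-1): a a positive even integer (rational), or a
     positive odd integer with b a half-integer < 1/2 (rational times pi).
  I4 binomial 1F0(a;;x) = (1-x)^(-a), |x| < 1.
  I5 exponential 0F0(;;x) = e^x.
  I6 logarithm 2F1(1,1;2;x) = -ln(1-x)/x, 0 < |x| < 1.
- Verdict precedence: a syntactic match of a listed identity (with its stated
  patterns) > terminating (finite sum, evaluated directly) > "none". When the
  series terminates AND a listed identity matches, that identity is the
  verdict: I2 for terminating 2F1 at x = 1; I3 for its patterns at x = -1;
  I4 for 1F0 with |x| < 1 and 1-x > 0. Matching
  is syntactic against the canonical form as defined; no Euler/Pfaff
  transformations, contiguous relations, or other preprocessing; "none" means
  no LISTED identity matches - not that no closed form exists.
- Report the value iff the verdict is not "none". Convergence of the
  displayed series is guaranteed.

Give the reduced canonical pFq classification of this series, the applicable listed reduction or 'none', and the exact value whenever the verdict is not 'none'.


At argument -\frac{1}{7}: a 2F1 with upper {-\frac{7}{3}, -2}, lower {-\frac{1}{8}}, scaled by C = \frac{1}{3}. Verdict: terminating. (-2)_k vanishes past k = 2, leaving a 3-term sum, computed directly. Exact value: \frac{2537}{1323}.

First insight: from the first term \frac{1}{3}: the running product (C = 1/3) telescopes to a rising factorial.
Term ratio: r(k) = -\frac{1}{7} * (k-\frac{7}{3}) (k-2) / [(k-\frac{1}{8}) (k+1)] - rational in k. x = -\frac{1}{7}; t_0 = \frac{1}{3}; negate the roots.


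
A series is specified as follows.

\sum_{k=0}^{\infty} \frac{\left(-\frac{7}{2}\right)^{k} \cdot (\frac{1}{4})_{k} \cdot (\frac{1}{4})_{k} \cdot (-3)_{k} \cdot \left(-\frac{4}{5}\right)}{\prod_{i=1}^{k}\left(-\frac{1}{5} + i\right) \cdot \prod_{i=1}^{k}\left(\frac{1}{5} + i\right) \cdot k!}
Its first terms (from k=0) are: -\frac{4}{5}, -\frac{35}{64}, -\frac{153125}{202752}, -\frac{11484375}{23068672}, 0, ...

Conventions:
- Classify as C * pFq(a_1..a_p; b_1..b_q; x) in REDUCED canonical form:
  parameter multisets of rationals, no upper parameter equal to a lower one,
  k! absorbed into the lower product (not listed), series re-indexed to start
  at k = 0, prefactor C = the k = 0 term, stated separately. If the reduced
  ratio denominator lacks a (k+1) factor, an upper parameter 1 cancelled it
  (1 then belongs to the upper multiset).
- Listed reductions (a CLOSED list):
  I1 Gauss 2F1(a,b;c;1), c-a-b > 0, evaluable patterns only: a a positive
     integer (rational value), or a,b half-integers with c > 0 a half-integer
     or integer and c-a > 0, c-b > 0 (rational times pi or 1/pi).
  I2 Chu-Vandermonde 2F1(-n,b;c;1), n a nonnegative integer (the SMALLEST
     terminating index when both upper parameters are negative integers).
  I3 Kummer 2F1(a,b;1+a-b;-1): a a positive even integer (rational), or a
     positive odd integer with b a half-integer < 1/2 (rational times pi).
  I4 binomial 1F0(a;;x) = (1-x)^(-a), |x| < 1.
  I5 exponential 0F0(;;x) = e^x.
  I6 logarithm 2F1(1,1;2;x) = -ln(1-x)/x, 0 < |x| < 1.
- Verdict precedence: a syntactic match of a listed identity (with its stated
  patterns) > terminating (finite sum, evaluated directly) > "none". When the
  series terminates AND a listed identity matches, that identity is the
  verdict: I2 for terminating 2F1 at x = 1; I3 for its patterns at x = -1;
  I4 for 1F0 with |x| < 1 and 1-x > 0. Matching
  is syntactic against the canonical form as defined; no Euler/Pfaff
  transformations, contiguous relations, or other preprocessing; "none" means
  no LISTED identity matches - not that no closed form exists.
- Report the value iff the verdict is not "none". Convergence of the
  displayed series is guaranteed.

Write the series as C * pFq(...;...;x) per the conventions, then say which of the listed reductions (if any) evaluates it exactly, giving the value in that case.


With C = -\frac{4}{5}: the canonical form is 3F2(-3, \frac{1}{4}, \frac{1}{4}; \frac{4}{5}, \frac{6}{5}; -\frac{7}{2}). Verdict: terminating - the sum ends at index 3 because -3 is a negative integer; exact evaluation follows. Its exact value is -\frac{2698974667}{1038090240}.

Structural cue: t_0 = -\frac{4}{5} here, and the lower running product (C = -4/5, x = -7/2) is a rising factorial.
Adjacent-term ratio: r(k) = -\frac{7}{2} * (k-3) (k+\frac{1}{4}) (k+\frac{1}{4}) / [(k+\frac{4}{5}) (k+\frac{6}{5}) (k+1)] ; factor over Q: parameters, x = -\frac{7}{2}, and C = -\frac{4}{5}.


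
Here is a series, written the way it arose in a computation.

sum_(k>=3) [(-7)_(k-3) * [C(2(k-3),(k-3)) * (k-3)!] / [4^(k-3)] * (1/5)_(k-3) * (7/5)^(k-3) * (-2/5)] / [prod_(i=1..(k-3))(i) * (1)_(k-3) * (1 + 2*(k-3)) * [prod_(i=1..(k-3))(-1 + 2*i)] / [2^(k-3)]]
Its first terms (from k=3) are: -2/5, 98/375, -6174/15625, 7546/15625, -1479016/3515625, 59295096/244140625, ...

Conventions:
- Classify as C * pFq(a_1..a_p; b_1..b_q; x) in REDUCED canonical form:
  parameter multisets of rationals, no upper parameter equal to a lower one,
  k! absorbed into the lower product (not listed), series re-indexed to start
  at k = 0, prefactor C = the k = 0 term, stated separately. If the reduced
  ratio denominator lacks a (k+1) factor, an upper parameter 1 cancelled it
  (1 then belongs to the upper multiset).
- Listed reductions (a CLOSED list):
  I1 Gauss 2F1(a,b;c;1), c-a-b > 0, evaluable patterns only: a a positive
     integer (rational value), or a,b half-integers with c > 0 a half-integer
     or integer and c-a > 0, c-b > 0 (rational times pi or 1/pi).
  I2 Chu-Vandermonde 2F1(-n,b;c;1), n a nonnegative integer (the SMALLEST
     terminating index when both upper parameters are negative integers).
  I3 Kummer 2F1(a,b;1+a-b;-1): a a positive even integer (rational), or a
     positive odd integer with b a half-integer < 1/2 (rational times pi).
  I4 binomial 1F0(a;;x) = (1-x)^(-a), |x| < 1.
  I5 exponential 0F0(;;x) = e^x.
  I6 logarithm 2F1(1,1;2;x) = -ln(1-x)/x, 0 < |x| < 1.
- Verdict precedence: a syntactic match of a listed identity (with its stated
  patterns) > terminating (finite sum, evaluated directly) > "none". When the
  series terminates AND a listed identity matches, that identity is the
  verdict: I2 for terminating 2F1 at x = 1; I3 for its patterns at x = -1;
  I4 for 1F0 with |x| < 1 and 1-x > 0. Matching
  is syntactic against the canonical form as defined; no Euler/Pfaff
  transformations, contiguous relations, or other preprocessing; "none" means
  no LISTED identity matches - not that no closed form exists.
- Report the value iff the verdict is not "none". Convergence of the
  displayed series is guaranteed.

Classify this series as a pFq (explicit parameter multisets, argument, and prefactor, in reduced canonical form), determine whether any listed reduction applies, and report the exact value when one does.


Canonical form: C = -2/5 times 3F2 with upper {-7, 1/5, 1/2}, lower {1, 3/2}, x = 7/5. Verdict: terminating - no listed pattern fits, but -7 in the upper list cuts the series at k = 7; direct evaluation. Sum: -2053344212144/6866455078125.

The tell: t_0 being -2/5, the lower (2k+1) factor (C = -2/5) shifts a half-integer Pochhammer.
Consecutive-term ratio: r(k) = (7/5) * (k-7) (k+1/5) (k+1/2) / [(k+1) (k+3/2) (k+1)] - poly over poly, x = (7/5) from leading terms; C = -2/5 at k = 0.


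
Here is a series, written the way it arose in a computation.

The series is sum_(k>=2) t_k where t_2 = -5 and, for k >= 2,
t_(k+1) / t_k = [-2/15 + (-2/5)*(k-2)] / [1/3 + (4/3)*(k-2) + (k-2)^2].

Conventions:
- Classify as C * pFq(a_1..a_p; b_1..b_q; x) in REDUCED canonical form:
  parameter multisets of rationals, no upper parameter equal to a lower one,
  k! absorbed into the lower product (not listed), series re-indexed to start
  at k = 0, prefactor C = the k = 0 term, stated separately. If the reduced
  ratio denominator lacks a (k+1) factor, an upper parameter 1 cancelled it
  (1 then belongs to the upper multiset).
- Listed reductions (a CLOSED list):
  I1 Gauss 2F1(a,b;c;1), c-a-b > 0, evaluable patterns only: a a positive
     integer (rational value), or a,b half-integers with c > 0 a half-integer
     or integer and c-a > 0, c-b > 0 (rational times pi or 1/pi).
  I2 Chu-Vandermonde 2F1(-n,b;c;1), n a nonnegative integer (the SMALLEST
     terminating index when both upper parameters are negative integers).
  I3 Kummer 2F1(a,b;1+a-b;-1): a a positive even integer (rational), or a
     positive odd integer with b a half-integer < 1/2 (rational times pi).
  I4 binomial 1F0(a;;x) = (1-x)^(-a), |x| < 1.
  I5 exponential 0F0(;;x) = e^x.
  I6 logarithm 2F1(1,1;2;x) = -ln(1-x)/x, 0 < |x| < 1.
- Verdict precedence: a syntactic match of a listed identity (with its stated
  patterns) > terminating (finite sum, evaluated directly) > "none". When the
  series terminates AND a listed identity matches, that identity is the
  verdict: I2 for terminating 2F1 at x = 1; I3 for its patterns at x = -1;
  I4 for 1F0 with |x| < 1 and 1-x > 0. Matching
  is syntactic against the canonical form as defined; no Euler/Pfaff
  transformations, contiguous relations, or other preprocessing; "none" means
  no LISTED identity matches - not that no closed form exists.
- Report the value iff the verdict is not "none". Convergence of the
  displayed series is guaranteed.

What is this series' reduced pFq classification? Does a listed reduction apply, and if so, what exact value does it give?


The series (x = -2/5) is 0F0: upper {-}, lower {-}, prefactor -5. Verdict at x = -2/5: the I5 exponential reduction matches (the 0F0 exponential series at x = -2/5). Its exact value is (-5) * e^(-2/5).

The tell: t_0 being -5, roots of the ratio polynomials (prefactor -5) are the negated parameters.
Adjacent-term ratio: r(k) = (-2/5) * 1 / [(k+1)] - rational in k, leading ratio (-2/5); with t_0 = -5, classification follows.


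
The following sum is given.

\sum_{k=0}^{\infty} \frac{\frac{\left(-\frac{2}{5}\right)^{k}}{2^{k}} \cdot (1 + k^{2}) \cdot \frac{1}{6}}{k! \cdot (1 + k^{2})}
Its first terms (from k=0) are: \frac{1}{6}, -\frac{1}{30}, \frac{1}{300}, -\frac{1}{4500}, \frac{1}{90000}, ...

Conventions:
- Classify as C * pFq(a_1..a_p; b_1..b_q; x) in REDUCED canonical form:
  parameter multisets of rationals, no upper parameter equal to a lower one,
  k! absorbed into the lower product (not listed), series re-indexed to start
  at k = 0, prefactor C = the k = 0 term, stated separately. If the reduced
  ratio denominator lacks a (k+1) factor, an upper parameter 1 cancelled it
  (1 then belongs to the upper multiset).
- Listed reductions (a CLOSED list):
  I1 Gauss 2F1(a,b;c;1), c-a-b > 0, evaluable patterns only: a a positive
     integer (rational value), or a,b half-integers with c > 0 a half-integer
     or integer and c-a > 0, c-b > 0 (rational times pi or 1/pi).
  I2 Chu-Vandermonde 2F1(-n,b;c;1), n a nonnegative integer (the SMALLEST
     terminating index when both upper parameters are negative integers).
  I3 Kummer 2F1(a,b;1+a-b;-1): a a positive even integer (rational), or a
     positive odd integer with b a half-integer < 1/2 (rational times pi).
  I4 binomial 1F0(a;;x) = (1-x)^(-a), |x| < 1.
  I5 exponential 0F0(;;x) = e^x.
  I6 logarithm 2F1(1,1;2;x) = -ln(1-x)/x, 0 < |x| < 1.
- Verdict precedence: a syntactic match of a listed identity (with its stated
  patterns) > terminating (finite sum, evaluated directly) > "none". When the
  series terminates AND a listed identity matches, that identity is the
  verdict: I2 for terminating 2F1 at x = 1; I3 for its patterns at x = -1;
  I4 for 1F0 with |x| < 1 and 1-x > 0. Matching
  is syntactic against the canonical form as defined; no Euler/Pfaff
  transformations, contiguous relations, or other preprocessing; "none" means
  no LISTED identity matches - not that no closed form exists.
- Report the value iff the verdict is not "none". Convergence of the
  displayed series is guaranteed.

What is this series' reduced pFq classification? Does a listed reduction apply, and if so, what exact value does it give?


Structural cue: x = -\frac{1}{5} and striking the common factor k^2 + 1 reduces the term (C = 1/6, x = -1/5).
Step ratio: r(k) = -\frac{1}{5} * 1 / [(k+1)] ; factor over Q: parameters, x = -\frac{1}{5}, and C = \frac{1}{6}.

At argument -\frac{1}{5}: a 0F0 with upper {-}, lower {-}, scaled by C = \frac{1}{6}. Verdict: this is the exponential series (I5) (the 0F0 exponential series at x = -\frac{1}{5}). Exact value: \frac{1}{6} \cdot e^{-\frac{1}{5}}.


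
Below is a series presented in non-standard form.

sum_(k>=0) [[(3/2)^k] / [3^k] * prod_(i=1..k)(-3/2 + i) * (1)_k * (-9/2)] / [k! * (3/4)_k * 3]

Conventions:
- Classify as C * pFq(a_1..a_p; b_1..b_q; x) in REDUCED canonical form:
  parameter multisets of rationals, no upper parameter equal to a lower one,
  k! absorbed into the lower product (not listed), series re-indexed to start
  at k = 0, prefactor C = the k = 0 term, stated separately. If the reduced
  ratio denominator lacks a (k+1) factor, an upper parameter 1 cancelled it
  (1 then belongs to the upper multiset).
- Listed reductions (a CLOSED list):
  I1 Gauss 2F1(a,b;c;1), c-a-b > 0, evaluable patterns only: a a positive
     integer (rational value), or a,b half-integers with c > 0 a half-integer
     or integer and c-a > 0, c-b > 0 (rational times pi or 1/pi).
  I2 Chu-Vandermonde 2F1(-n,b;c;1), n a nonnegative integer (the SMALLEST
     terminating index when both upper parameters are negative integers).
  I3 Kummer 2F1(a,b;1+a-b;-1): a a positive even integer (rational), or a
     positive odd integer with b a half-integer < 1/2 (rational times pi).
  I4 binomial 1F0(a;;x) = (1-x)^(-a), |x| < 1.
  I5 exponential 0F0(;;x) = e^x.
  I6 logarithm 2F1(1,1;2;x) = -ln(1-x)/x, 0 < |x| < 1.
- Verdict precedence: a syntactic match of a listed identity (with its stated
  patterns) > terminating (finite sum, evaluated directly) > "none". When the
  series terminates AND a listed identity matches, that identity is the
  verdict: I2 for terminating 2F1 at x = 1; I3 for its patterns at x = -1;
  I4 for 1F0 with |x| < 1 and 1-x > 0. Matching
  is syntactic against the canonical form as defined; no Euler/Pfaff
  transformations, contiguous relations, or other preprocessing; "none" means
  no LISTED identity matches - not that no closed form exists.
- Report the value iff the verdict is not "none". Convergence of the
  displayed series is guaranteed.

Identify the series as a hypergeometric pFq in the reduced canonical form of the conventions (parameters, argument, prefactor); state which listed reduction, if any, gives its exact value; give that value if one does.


At argument 1/2: a 2F1 with upper {-1/2, 1}, lower {3/4}, scaled by C = -3/2. Verdict: none - this 2F1 at x = 1/2 matches no listed pattern, and upper {-1/2, 1} holds no stopper.

Structural cue: with t_0 = -3/2, the constant factors (C = -3/2) combine into one prefactor.
Consecutive-term ratio: r(k) = (1/2) * (k-1/2) (k+1) / [(k+3/4) (k+1)] - rational; roots negated = parameters, x = (1/2), C = -3/2.


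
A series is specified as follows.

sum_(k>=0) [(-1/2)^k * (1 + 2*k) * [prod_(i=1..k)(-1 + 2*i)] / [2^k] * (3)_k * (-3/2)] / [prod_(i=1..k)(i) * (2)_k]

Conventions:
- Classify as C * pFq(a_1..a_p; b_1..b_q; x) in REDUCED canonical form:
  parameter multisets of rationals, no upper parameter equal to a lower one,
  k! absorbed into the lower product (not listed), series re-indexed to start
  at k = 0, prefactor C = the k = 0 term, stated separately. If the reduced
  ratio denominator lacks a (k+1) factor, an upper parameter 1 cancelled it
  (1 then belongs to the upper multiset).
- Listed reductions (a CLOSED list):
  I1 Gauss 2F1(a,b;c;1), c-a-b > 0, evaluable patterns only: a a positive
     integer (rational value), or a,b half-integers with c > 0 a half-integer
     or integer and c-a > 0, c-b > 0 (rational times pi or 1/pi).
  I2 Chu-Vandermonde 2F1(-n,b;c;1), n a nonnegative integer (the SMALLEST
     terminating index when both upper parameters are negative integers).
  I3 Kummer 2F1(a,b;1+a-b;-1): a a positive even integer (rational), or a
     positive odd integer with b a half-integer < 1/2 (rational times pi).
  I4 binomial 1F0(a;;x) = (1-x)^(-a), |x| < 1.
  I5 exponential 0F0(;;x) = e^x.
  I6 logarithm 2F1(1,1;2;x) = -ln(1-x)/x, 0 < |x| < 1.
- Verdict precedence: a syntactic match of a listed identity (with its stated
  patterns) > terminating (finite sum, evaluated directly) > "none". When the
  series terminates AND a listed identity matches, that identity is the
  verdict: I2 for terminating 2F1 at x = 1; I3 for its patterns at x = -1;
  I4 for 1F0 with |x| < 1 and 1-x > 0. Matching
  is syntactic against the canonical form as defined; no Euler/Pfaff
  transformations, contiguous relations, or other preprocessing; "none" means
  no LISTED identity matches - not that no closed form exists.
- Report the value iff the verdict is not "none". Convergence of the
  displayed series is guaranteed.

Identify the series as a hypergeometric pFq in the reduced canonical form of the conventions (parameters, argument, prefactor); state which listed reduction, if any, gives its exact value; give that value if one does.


At argument -1/2: a 2F1 with upper {3/2, 3}, lower {2}, scaled by C = -3/2. Verdict: none. No listed pattern accepts 2F1(3/2, 3; 2; -1/2).

Key step: t_0 = -3/2 here, and the (2k+1) factor (C = -3/2) shifts (1/2)_k to (3/2)_k.
Consecutive-term ratio: r(k) = (-1/2) * (k+3/2) (k+3) / [(k+2) (k+1)] ; factor over Q: parameters, x = (-1/2), and C = -3/2.


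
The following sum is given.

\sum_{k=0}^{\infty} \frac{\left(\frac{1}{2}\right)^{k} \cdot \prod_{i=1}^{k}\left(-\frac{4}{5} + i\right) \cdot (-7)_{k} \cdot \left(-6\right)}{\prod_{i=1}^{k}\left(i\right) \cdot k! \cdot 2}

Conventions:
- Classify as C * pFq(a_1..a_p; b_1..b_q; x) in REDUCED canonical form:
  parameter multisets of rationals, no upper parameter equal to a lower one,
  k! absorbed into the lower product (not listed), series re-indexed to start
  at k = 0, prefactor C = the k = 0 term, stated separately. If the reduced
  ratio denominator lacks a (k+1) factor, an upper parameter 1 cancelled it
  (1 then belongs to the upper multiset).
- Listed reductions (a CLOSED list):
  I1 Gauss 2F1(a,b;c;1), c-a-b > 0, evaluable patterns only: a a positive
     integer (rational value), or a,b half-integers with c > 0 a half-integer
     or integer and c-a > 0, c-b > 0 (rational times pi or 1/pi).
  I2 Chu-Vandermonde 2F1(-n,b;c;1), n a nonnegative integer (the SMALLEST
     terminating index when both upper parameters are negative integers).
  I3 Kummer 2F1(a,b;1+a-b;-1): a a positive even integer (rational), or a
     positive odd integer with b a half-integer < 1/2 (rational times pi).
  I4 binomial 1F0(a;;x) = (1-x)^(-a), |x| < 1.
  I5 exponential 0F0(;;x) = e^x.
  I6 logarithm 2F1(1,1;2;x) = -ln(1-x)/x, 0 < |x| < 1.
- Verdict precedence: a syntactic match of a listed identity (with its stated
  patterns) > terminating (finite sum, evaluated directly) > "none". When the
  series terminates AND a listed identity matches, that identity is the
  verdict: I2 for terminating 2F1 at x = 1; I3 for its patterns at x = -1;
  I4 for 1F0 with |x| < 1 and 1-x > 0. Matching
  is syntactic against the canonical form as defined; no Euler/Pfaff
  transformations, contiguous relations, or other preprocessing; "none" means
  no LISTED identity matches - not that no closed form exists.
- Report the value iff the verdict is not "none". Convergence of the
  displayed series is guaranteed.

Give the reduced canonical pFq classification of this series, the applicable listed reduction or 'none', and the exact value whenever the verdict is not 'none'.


x = \frac{1}{2} here; the reduced form reads 2F1, upper {-7, \frac{1}{5}}, lower {1}, C = -3. Verdict: terminating - the sum ends at index 7 because -7 is a negative integer; exact evaluation follows. Exact value: -\frac{24954111}{12500000}.

Key step: t_0 = -3 here, and the running product (C = -3) telescopes to a rising factorial.
Step ratio: r(k) = \frac{1}{2} * (k-7) (k+\frac{1}{5}) / [(k+1) (k+1)] ; factor over Q: parameters, x = \frac{1}{2}, and C = -3.


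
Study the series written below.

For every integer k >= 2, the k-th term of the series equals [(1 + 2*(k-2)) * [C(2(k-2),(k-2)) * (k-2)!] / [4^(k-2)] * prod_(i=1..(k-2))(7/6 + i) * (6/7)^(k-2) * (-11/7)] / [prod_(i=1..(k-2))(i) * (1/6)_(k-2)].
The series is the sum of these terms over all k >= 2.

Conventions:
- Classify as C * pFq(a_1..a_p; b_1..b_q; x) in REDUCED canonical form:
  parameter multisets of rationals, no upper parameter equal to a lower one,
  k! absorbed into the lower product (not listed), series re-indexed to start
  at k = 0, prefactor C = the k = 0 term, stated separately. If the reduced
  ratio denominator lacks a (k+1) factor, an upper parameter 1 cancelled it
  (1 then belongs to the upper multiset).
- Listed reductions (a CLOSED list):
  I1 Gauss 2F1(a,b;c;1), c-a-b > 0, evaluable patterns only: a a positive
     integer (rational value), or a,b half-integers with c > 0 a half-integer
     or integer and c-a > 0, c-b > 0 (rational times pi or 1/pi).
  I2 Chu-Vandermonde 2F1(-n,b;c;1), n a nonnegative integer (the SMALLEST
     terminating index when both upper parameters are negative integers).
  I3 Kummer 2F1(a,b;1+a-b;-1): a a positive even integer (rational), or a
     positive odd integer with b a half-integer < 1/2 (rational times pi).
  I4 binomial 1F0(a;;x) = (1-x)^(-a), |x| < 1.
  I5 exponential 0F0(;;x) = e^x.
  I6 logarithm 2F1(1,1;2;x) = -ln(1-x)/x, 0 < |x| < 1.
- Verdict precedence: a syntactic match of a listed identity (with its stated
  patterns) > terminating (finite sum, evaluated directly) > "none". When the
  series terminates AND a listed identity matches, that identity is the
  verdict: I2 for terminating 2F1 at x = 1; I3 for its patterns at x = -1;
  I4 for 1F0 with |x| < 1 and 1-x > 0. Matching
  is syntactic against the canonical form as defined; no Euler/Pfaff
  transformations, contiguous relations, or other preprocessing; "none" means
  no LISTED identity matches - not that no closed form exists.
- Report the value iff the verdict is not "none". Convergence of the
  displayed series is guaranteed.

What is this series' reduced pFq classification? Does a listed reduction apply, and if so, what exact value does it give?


Reduced: x = 6/7, 2F1, upper = {3/2, 13/6}, lower = {1/6}, C = -11/7. Verdict: none. No listed pattern accepts 2F1(3/2, 13/6; 1/6; 6/7).

First insight: t_0 being -11/7, the (2k+1) factor (prefactor -11/7) shifts (1/2)_k to (3/2)_k.
Step ratio: r(k) = (6/7) * (k+3/2) (k+13/6) / [(k+1/6) (k+1)] - rational; roots negated = parameters, x = (6/7), C = -11/7.


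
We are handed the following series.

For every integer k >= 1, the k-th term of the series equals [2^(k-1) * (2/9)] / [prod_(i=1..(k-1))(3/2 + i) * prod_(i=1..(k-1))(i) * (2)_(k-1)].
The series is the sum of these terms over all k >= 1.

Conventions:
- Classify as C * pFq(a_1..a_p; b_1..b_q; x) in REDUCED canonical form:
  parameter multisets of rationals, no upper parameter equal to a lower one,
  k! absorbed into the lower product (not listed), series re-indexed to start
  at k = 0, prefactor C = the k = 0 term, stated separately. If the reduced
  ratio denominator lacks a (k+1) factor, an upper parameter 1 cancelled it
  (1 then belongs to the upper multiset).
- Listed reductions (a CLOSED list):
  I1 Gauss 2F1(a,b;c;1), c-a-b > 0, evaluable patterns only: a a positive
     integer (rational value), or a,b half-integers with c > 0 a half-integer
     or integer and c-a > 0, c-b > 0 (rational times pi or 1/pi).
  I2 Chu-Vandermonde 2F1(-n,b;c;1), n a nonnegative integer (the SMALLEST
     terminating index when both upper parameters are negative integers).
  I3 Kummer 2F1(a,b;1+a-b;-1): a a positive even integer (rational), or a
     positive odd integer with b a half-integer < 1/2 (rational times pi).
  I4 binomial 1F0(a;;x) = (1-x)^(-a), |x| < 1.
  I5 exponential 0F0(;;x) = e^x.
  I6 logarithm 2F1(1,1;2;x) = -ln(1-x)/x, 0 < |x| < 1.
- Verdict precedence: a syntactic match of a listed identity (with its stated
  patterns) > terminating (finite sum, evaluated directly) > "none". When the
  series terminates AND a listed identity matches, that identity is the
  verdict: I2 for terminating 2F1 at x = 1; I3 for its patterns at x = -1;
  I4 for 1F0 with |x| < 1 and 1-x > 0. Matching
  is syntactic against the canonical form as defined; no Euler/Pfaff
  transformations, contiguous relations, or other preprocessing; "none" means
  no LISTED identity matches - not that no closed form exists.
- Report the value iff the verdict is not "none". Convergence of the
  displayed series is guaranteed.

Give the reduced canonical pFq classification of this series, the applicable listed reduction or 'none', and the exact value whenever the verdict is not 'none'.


Classification (C = 2/9): 0F2 with upper {-}, lower {2, 5/2}, argument x = 2. Verdict: none. A 0F2 with upper {-} fits none of I1-I6 at x = 2; the sum runs forever.

The tell: t_0 = 2/9 here, and the lower running product (prefactor 2/9) is a rising factorial.
Ratio: r(k) = 2 * 1 / [(k+2) (k+5/2) (k+1)] - rational; roots negated = parameters, x = 2, C = 2/9.


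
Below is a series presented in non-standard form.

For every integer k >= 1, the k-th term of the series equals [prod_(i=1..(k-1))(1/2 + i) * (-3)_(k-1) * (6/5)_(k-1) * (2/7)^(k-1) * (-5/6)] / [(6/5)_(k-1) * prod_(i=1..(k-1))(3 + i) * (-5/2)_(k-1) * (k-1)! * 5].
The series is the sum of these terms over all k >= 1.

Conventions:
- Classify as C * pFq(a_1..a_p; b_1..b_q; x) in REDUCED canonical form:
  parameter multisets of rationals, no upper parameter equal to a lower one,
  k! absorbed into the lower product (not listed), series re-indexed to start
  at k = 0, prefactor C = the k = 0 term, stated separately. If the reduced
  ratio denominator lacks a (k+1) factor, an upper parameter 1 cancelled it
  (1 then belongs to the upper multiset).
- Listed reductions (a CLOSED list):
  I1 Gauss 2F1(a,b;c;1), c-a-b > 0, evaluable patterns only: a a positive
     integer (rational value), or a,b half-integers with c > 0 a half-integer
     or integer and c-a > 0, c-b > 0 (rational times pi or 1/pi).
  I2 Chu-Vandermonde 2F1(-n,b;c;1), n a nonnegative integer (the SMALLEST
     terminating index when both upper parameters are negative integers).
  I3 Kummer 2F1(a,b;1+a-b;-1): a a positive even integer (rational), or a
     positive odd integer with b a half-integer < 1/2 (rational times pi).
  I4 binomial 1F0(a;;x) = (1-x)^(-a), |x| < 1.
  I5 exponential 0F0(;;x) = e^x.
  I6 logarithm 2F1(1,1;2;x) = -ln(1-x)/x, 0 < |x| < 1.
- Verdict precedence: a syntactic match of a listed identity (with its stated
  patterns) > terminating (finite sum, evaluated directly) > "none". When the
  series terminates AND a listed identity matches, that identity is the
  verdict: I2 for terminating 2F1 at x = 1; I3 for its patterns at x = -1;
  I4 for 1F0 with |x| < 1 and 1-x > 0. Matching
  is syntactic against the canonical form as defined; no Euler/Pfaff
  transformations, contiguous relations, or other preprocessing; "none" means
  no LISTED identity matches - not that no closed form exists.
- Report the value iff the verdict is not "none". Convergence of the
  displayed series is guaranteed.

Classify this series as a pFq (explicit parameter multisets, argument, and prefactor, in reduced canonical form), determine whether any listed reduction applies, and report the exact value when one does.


x = 2/7 here; the reduced form reads 2F2, upper {-3, 3/2}, lower {-5/2, 4}, C = -1/6. Verdict: terminating - upper parameter -3 makes this a finite sum (last index 3), evaluated exactly. Exact value: -1679/8820.

Key observation: x = (2/7) and the lower running product (C = -1/6) is a rising factorial.
Adjacent-term ratio: r(k) = (2/7) * (k-3) (k+3/2) / [(k-5/2) (k+4) (k+1)] - poly over poly, x = (2/7) from leading terms; C = -1/6 at k = 0.
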